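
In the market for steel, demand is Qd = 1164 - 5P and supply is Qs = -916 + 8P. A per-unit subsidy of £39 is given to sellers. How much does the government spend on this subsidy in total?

Pre-subsidy: 1164 - 5P = -916 + 8P gives P* = 160, Q* = 364.
With the subsidy, sellers receive Ps = Pb + 39 for each unit, where Pb is the price buyers pay.
Supply in terms of Pb becomes Qs = -916 + 8(Pb + 39) = -604 + 8Pb. Setting this equal to demand: 1164 - 5Pb = -604 + 8Pb, so Pb = 136.
Sellers receive Ps = 136 + 39 = 175; Q' = 1164 − 5·136 = 484.
Government outlay = subsidy × quantity = 39 × 484 = 18876.

Government cost = £18876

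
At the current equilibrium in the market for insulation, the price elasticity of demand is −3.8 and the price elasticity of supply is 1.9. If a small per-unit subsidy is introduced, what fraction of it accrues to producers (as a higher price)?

For a small subsidy around the equilibrium, the benefit split depends on the relative slopes, which at a point are proportional to the elasticities.
Buyer share = εs/(εs + |εd|) = 1.9/(1.9 + 3.8) = 1/3; seller share = |εd|/(εs + |εd|) = 2/3.
So producers capture 2/3 of the subsidy.

Producer share = 2/3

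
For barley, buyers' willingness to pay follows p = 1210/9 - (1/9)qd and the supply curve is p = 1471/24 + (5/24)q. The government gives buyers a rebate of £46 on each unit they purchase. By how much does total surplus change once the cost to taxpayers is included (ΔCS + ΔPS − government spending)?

Net change in total surplus = -£3312

Pre-subsidy: 1210/9 - (1/9)q = 1471/24 + (5/24)q gives q* = 229 and p* = 109.
With the rebate, buyers effectively pay pb = ps − 46, where ps is the price sellers receive.
On the curves, pb = 1210/9 - (1/9)q and ps = 1471/24 + (5/24)q; the wedge ps − pb = 46 gives 1471/24 + (5/24)q − (1210/9 - (1/9)q) = 46, so q' = 373.
Then pb = 1210/9 − (1/9)·373 = 93 and ps = 1471/24 + (5/24)·373 = 139.
ΔCS = ½(229 + 373)(109 − 93) = 4816; ΔPS = ½(229 + 373)(139 − 109) = 9030.
Government spending = 46 × 373 = 17158.
Net change = 4816 + 9030 − 17158 = -3312. The loss equals the DWL triangle ½·46·144.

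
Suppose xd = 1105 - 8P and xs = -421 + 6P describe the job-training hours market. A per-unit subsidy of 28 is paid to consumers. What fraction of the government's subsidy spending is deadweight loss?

DWL / government spending = 48/329

Pre-subsidy: 1105 - 8P = -421 + 6P gives P* = 109, x* = 233.
With the rebate, buyers effectively pay Pb = Ps − 28, where Ps is the price sellers receive.
Demand in terms of Ps becomes xd = 1105 − 8(Ps − 28) = 1329 - 8Ps. Setting this equal to supply: 1329 - 8Ps = -421 + 6Ps, so Ps = 125.
Buyers pay Pb = 125 − 28 = 97; x' = -421 + 6·125 = 329.
ΔCS = ½(233 + 329)(109 − 97) = 3372; ΔPS = ½(233 + 329)(125 − 109) = 4496.
Government spending = 28 × 329 = 9212.
DWL = ½ × 28 × (329 − 233) = 1344; fraction = 1344 / 9212 = 48/329.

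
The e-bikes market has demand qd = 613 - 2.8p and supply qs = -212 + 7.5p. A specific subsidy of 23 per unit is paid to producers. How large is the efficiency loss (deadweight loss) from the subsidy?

Deadweight loss = 55545/103

Pre-subsidy: 613 - 2.8p = -212 + 7.5p gives p* = 8250/103, q* = 40039/103.
With the subsidy, sellers receive ps = pb + 23 for each unit, where pb is the price buyers pay.
Supply in terms of pb becomes qs = -212 + 7.5(pb + 23) = -39.5 + 7.5pb. Setting this equal to demand: 613 - 2.8pb = -39.5 + 7.5pb, so pb = 6525/103.
Sellers receive ps = 6525/103 + 23 = 8894/103; q' = 613 − 2.8·(6525/103) = 44869/103.
The subsidy expands output by 44869/103 − 40039/103 = 4830/103 past the efficient level; on those units the gap between marginal cost and willingness to pay runs from 0 up to 23.
DWL = ½ × 23 × 4830/103 = 55545/103.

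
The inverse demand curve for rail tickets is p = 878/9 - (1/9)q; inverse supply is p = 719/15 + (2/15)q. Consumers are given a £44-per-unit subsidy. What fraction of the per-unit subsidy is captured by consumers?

Consumer share = 5/11

Pre-subsidy: 878/9 - (1/9)q = 719/15 + (2/15)q gives q* = 203 and p* = 75.
With the rebate, buyers effectively pay pb = ps − 44, where ps is the price sellers receive.
On the curves, pb = 878/9 - (1/9)q and ps = 719/15 + (2/15)q; the wedge ps − pb = 44 gives 719/15 + (2/15)q − (878/9 - (1/9)q) = 44, so q' = 383.
Then pb = 878/9 − (1/9)·383 = 55 and ps = 719/15 + (2/15)·383 = 99.
Buyers' price falls by p* − pb = 75 − 55 = 20; sellers' price rises by ps − p* = 99 − 75 = 24.
So consumers capture 20/44 = 5/11 of each unit of subsidy.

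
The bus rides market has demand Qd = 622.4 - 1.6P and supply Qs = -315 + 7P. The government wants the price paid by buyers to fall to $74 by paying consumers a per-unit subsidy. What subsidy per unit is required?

Required subsidy s = $43 per unit

At a buyer price of 74, quantity demanded is 622.4 − 1.6·74 = 504.
Sellers supply 504 only when they receive Ps with -315 + 7·Ps = 504, i.e. Ps = 117.
s = Ps − Pb = 117 − 74 = 43.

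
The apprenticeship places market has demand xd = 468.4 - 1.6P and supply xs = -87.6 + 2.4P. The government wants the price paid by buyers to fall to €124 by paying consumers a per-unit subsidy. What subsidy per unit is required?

Required subsidy s = €25 per unit

At a buyer price of 124, quantity demanded is 468.4 − 1.6·124 = 270.
Sellers supply 270 only when they receive Ps with -87.6 + 2.4·Ps = 270, i.e. Ps = 149.
s = Ps − Pb = 149 − 124 = 25.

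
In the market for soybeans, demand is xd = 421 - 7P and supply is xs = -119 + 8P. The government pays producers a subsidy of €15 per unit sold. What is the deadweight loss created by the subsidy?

Deadweight loss = €420

Pre-subsidy: 421 - 7P = -119 + 8P gives P* = 36, x* = 169.
With the subsidy, sellers receive Ps = Pb + 15 for each unit, where Pb is the price buyers pay.
Supply in terms of Pb becomes xs = -119 + 8(Pb + 15) = 1 + 8Pb. Setting this equal to demand: 421 - 7Pb = 1 + 8Pb, so Pb = 28.
Sellers receive Ps = 28 + 15 = 43; x' = 421 − 7·28 = 225.
The subsidy expands output by 225 − 169 = 56 past the efficient level; on those units the gap between marginal cost and willingness to pay runs from 0 up to 15.
DWL = ½ × 15 × 56 = 420.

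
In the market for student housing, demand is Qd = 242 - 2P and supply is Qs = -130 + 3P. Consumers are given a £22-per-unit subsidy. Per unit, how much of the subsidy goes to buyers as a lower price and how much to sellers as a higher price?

Buyers gain £13.2 per unit; sellers gain £8.8 per unit

Pre-subsidy: 242 - 2P = -130 + 3P gives P* = 74.4, Q* = 93.2.
With the rebate, buyers effectively pay Pb = Ps − 22, where Ps is the price sellers receive.
Demand in terms of Ps becomes Qd = 242 − 2(Ps − 22) = 286 - 2Ps. Setting this equal to supply: 286 - 2Ps = -130 + 3Ps, so Ps = 83.2.
Buyers pay Pb = 83.2 − 22 = 61.2; Q' = -130 + 3·83.2 = 119.6.
Buyers' price falls by P* − Pb = 74.4 − 61.2 = 13.2; sellers' price rises by Ps − P* = 83.2 − 74.4 = 8.8.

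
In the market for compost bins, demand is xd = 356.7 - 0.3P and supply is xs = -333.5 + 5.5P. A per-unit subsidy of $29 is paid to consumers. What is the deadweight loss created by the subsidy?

Deadweight loss = $119.625

Pre-subsidy: 356.7 - 0.3P = -333.5 + 5.5P gives P* = 119, x* = 321.
With the rebate, buyers effectively pay Pb = Ps − 29, where Ps is the price sellers receive.
Demand in terms of Ps becomes xd = 356.7 − 0.3(Ps − 29) = 365.4 - 0.3Ps. Setting this equal to supply: 365.4 - 0.3Ps = -333.5 + 5.5Ps, so Ps = 120.5.
Buyers pay Pb = 120.5 − 29 = 91.5; x' = -333.5 + 5.5·120.5 = 329.25.
The subsidy expands output by 329.25 − 321 = 8.25 past the efficient level; on those units the gap between marginal cost and willingness to pay runs from 0 up to 29.
DWL = ½ × 29 × 8.25 = 119.625.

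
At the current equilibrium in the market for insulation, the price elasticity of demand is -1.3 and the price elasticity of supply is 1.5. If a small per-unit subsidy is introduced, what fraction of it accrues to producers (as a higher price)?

For a small subsidy around the equilibrium, the benefit split depends on the relative slopes, which at a point are proportional to the elasticities.
Buyer share = εs/(εs + |εd|) = 1.5/(1.5 + 1.3) = 15/28; seller share = |εd|/(εs + |εd|) = 13/28.
So producers capture 13/28 of the subsidy.

Producer share = 13/28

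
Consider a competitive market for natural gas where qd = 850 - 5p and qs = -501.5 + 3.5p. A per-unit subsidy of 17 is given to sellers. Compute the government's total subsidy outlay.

Pre-subsidy: 850 - 5p = -501.5 + 3.5p gives p* = 159, q* = 55.
With the subsidy, sellers receive ps = pb + 17 for each unit, where pb is the price buyers pay.
Supply in terms of pb becomes qs = -501.5 + 3.5(pb + 17) = -442 + 3.5pb. Setting this equal to demand: 850 - 5pb = -442 + 3.5pb, so pb = 152.
Sellers receive ps = 152 + 17 = 169; q' = 850 − 5·152 = 90.
Government outlay = subsidy × quantity = 17 × 90 = 1530.

Government cost = 1530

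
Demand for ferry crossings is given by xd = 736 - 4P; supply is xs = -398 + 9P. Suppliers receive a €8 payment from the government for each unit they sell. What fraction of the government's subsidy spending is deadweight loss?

Pre-subsidy: 736 - 4P = -398 + 9P gives P* = 1134/13, x* = 5032/13.
With the subsidy, sellers receive Ps = Pb + 8 for each unit, where Pb is the price buyers pay.
Supply in terms of Pb becomes xs = -398 + 9(Pb + 8) = -326 + 9Pb. Setting this equal to demand: 736 - 4Pb = -326 + 9Pb, so Pb = 1062/13.
Sellers receive Ps = 1062/13 + 8 = 1166/13; x' = 736 − 4·(1062/13) = 5320/13.
ΔCS = ½(5032/13 + 5320/13)(1134/13 − 1062/13) = 372672/169; ΔPS = ½(5032/13 + 5320/13)(1166/13 − 1134/13) = 165632/169.
Government spending = 8 × 5320/13 = 42560/13.
DWL = ½ × 8 × (5320/13 − 5032/13) = 1152/13; fraction = (1152/13) / (42560/13) = 18/665.

DWL / government spending = 18/665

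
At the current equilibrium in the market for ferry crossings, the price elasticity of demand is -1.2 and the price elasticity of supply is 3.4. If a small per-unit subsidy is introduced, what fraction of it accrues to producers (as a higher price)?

For a small subsidy around the equilibrium, the benefit split depends on the relative slopes, which at a point are proportional to the elasticities.
Buyer share = εs/(εs + |εd|) = 3.4/(3.4 + 1.2) = 17/23; seller share = |εd|/(εs + |εd|) = 6/23.
So producers capture 6/23 of the subsidy.

Producer share = 6/23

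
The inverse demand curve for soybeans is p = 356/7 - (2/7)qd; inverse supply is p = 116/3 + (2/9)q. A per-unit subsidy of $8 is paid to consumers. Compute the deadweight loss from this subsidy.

Deadweight loss = $63

Pre-subsidy: 356/7 - (2/7)q = 116/3 + (2/9)q gives q* = 24 and p* = 44.
With the rebate, buyers effectively pay pb = ps − 8, where ps is the price sellers receive.
On the curves, pb = 356/7 - (2/7)q and ps = 116/3 + (2/9)q; the wedge ps − pb = 8 gives 116/3 + (2/9)q − (356/7 - (2/7)q) = 8, so q' = 39.75.
Then pb = 356/7 − (2/7)·39.75 = 39.5 and ps = 116/3 + (2/9)·39.75 = 47.5.
The subsidy expands output by 39.75 − 24 = 15.75 past the efficient level; on those units the gap between marginal cost and willingness to pay runs from 0 up to 8.
DWL = ½ × 8 × 15.75 = 63.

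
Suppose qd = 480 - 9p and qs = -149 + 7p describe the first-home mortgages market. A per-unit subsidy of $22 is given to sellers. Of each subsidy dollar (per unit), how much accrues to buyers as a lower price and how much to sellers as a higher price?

Buyers gain $9.625 per unit; sellers gain $12.375 per unit

Pre-subsidy: 480 - 9p = -149 + 7p gives p* = 39.3125, q* = 126.1875.
With the subsidy, sellers receive ps = pb + 22 for each unit, where pb is the price buyers pay.
Supply in terms of pb becomes qs = -149 + 7(pb + 22) = 5 + 7pb. Setting this equal to demand: 480 - 9pb = 5 + 7pb, so pb = 29.6875.
Sellers receive ps = 29.6875 + 22 = 51.6875; q' = 480 − 9·29.6875 = 212.8125.
Buyers' price falls by p* − pb = 39.3125 − 29.6875 = 9.625; sellers' price rises by ps − p* = 51.6875 − 39.3125 = 12.375.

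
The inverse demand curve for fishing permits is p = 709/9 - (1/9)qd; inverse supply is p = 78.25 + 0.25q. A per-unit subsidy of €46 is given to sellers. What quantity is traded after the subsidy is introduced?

q' = 1675/13

Pre-subsidy: 709/9 - (1/9)q = 78.25 + 0.25q gives q* = 19/13 and p* = 1022/13.
With the subsidy, sellers receive ps = pb + 46 for each unit, where pb is the price buyers pay.
On the curves, pb = 709/9 - (1/9)q and ps = 78.25 + 0.25q; the wedge ps − pb = 46 gives 78.25 + 0.25q − (709/9 - (1/9)q) = 46, so q' = 1675/13.
Then pb = 709/9 − (1/9)·(1675/13) = 838/13 and ps = 78.25 + 0.25·(1675/13) = 1436/13.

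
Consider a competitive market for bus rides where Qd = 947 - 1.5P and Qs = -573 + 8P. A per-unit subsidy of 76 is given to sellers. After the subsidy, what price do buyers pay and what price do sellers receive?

Buyers pay 96; sellers receive 172

Pre-subsidy: 947 - 1.5P = -573 + 8P gives P* = 160, Q* = 707.
With the subsidy, sellers receive Ps = Pb + 76 for each unit, where Pb is the price buyers pay.
Supply in terms of Pb becomes Qs = -573 + 8(Pb + 76) = 35 + 8Pb. Setting this equal to demand: 947 - 1.5Pb = 35 + 8Pb, so Pb = 96.
Sellers receive Ps = 96 + 76 = 172; Q' = 947 − 1.5·96 = 803.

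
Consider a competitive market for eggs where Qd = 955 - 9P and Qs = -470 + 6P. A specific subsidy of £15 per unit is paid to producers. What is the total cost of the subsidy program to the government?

Government cost = £2310

Pre-subsidy: 955 - 9P = -470 + 6P gives P* = 95, Q* = 100.
With the subsidy, sellers receive Ps = Pb + 15 for each unit, where Pb is the price buyers pay.
Supply in terms of Pb becomes Qs = -470 + 6(Pb + 15) = -380 + 6Pb. Setting this equal to demand: 955 - 9Pb = -380 + 6Pb, so Pb = 89.
Sellers receive Ps = 89 + 15 = 104; Q' = 955 − 9·89 = 154.
Government outlay = subsidy × quantity = 15 × 154 = 2310.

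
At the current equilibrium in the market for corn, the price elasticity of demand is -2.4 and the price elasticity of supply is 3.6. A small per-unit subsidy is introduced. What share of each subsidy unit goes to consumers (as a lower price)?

For a small subsidy around the equilibrium, the benefit split depends on the relative slopes, which at a point are proportional to the elasticities.
Buyer share = εs/(εs + |εd|) = 3.6/(3.6 + 2.4) = 0.6; seller share = |εd|/(εs + |εd|) = 0.4.

Consumer share = 0.6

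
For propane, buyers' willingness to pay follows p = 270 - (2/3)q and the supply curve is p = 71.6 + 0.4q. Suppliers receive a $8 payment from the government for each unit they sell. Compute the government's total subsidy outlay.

Pre-subsidy: 270 - (2/3)q = 71.6 + 0.4q gives q* = 186 and p* = 146.
With the subsidy, sellers receive ps = pb + 8 for each unit, where pb is the price buyers pay.
On the curves, pb = 270 - (2/3)q and ps = 71.6 + 0.4q; the wedge ps − pb = 8 gives 71.6 + 0.4q − (270 - (2/3)q) = 8, so q' = 193.5.
Then pb = 270 − (2/3)·193.5 = 141 and ps = 71.6 + 0.4·193.5 = 149.
Government outlay = subsidy × quantity = 8 × 193.5 = 1548.

Government cost = $1548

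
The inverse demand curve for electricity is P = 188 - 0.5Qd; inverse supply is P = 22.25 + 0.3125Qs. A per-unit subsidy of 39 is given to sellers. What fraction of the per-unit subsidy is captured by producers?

Pre-subsidy: 188 - 0.5Q = 22.25 + 0.3125Q gives Q* = 204 and P* = 86.
With the subsidy, sellers receive Ps = Pb + 39 for each unit, where Pb is the price buyers pay.
On the curves, Pb = 188 - 0.5Q and Ps = 22.25 + 0.3125Q; the wedge Ps − Pb = 39 gives 22.25 + 0.3125Q − (188 - 0.5Q) = 39, so Q' = 252.
Then Pb = 188 − 0.5·252 = 62 and Ps = 22.25 + 0.3125·252 = 101.
Buyers' price falls by P* − Pb = 86 − 62 = 24; sellers' price rises by Ps − P* = 101 − 86 = 15.
So producers capture 15/39 = 5/13 of each unit of subsidy.

Producer share = 5/13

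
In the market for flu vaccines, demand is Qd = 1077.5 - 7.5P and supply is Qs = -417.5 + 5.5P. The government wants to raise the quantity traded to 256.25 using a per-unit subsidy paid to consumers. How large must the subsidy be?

At Q = 256.25, invert demand for the buyer price: Pb = (1077.5 − 256.25)/7.5 = 109.5; invert supply for the seller price: Ps = (256.25 − (-417.5))/5.5 = 122.5.
The subsidy must fill the gap: s = Ps − Pb = 122.5 − 109.5 = 13.

Required subsidy s = 13 per unit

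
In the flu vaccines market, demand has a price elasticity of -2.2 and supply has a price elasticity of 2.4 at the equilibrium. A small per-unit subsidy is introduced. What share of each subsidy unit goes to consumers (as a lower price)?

For a small subsidy around the equilibrium, the benefit split depends on the relative slopes, which at a point are proportional to the elasticities.
Buyer share = εs/(εs + |εd|) = 2.4/(2.4 + 2.2) = 12/23; seller share = |εd|/(εs + |εd|) = 11/23.

Consumer share = 12/23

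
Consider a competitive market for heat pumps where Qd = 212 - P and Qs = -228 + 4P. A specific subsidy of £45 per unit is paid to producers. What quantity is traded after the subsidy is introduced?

Q' = 160

Pre-subsidy: 212 - P = -228 + 4P gives P* = 88, Q* = 124.
With the subsidy, sellers receive Ps = Pb + 45 for each unit, where Pb is the price buyers pay.
Supply in terms of Pb becomes Qs = -228 + 4(Pb + 45) = -48 + 4Pb. Setting this equal to demand: 212 - Pb = -48 + 4Pb, so Pb = 52.
Sellers receive Ps = 52 + 45 = 97; Q' = 212 − 1·52 = 160.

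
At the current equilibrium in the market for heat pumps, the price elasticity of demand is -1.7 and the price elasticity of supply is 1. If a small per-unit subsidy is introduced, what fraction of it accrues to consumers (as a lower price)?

For a small subsidy around the equilibrium, the benefit split depends on the relative slopes, which at a point are proportional to the elasticities.
Buyer share = εs/(εs + |εd|) = 1/(1 + 1.7) = 10/27; seller share = |εd|/(εs + |εd|) = 17/27.

Consumer share = 10/27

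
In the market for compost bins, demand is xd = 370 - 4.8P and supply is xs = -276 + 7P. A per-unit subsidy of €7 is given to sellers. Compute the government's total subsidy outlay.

Pre-subsidy: 370 - 4.8P = -276 + 7P gives P* = 3230/59, x* = 6326/59.
With the subsidy, sellers receive Ps = Pb + 7 for each unit, where Pb is the price buyers pay.
Supply in terms of Pb becomes xs = -276 + 7(Pb + 7) = -227 + 7Pb. Setting this equal to demand: 370 - 4.8Pb = -227 + 7Pb, so Pb = 2985/59.
Sellers receive Ps = 2985/59 + 7 = 3398/59; x' = 370 − 4.8·(2985/59) = 7502/59.
Government outlay = subsidy × quantity = 7 × 7502/59 = 52514/59.

Government cost = 52514/59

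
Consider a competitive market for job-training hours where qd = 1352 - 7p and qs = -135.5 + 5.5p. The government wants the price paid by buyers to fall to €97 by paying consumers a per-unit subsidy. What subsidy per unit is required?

At a buyer price of 97, quantity demanded is 1352 − 7·97 = 673.
Sellers supply 673 only when they receive ps with -135.5 + 5.5·ps = 673, i.e. ps = 147.
s = ps − pb = 147 − 97 = 50.

Required subsidy s = €50 per unit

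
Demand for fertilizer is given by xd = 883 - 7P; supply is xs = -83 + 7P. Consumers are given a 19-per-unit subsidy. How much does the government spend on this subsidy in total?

Pre-subsidy: 883 - 7P = -83 + 7P gives P* = 69, x* = 400.
With the rebate, buyers effectively pay Pb = Ps − 19, where Ps is the price sellers receive.
Demand in terms of Ps becomes xd = 883 − 7(Ps − 19) = 1016 - 7Ps. Setting this equal to supply: 1016 - 7Ps = -83 + 7Ps, so Ps = 78.5.
Buyers pay Pb = 78.5 − 19 = 59.5; x' = -83 + 7·78.5 = 466.5.
Government outlay = subsidy × quantity = 19 × 466.5 = 8863.5.

Government cost = 8863.5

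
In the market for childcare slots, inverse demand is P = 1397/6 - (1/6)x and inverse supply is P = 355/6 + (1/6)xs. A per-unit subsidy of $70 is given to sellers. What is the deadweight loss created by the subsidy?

Pre-subsidy: 1397/6 - (1/6)x = 355/6 + (1/6)x gives x* = 521 and P* = 146.
With the subsidy, sellers receive Ps = Pb + 70 for each unit, where Pb is the price buyers pay.
On the curves, Pb = 1397/6 - (1/6)x and Ps = 355/6 + (1/6)x; the wedge Ps − Pb = 70 gives 355/6 + (1/6)x − (1397/6 - (1/6)x) = 70, so x' = 731.
Then Pb = 1397/6 − (1/6)·731 = 111 and Ps = 355/6 + (1/6)·731 = 181.
The subsidy expands output by 731 − 521 = 210 past the efficient level; on those units the gap between marginal cost and willingness to pay runs from 0 up to 70.
DWL = ½ × 70 × 210 = 7350.

Deadweight loss = $7350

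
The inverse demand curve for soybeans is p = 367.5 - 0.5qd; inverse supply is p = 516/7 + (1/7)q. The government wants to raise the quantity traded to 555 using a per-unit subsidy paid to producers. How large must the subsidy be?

At q = 555, from the demand curve buyers pay pb = 367.5 − 0.5·555 = 90; from the supply curve sellers need ps = 516/7 + (1/7)·555 = 153.
The subsidy must fill the gap: s = ps − pb = 153 − 90 = 63.

Required subsidy s = 63 per unit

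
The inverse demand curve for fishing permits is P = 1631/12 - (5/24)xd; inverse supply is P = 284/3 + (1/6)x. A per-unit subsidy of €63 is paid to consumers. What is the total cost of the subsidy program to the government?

Government cost = €17514

Pre-subsidy: 1631/12 - (5/24)x = 284/3 + (1/6)x gives x* = 110 and P* = 113.
With the rebate, buyers effectively pay Pb = Ps − 63, where Ps is the price sellers receive.
On the curves, Pb = 1631/12 - (5/24)x and Ps = 284/3 + (1/6)x; the wedge Ps − Pb = 63 gives 284/3 + (1/6)x − (1631/12 - (5/24)x) = 63, so x' = 278.
Then Pb = 1631/12 − (5/24)·278 = 78 and Ps = 284/3 + (1/6)·278 = 141.
Government outlay = subsidy × quantity = 63 × 278 = 17514.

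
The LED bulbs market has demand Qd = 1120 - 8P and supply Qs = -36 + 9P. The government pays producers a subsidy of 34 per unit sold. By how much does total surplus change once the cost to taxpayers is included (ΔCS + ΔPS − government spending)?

Pre-subsidy: 1120 - 8P = -36 + 9P gives P* = 68, Q* = 576.
With the subsidy, sellers receive Ps = Pb + 34 for each unit, where Pb is the price buyers pay.
Supply in terms of Pb becomes Qs = -36 + 9(Pb + 34) = 270 + 9Pb. Setting this equal to demand: 1120 - 8Pb = 270 + 9Pb, so Pb = 50.
Sellers receive Ps = 50 + 34 = 84; Q' = 1120 − 8·50 = 720.
ΔCS = ½(576 + 720)(68 − 50) = 11664; ΔPS = ½(576 + 720)(84 − 68) = 10368.
Government spending = 34 × 720 = 24480.
Net change = 11664 + 10368 − 24480 = -2448. The loss equals the DWL triangle ½·34·144.

Net change in total surplus = -2448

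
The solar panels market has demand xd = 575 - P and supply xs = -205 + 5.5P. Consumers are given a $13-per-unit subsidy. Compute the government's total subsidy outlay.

Pre-subsidy: 575 - P = -205 + 5.5P gives P* = 120, x* = 455.
With the rebate, buyers effectively pay Pb = Ps − 13, where Ps is the price sellers receive.
Demand in terms of Ps becomes xd = 575 − 1(Ps − 13) = 588 - Ps. Setting this equal to supply: 588 - Ps = -205 + 5.5Ps, so Ps = 122.
Buyers pay Pb = 122 − 13 = 109; x' = -205 + 5.5·122 = 466.
Government outlay = subsidy × quantity = 13 × 466 = 6058.

Government cost = $6058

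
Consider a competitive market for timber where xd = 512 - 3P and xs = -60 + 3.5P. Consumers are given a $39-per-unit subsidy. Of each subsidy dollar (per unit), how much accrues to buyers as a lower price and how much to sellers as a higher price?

Buyers gain $21 per unit; sellers gain $18 per unit

Pre-subsidy: 512 - 3P = -60 + 3.5P gives P* = 88, x* = 248.
With the rebate, buyers effectively pay Pb = Ps − 39, where Ps is the price sellers receive.
Demand in terms of Ps becomes xd = 512 − 3(Ps − 39) = 629 - 3Ps. Setting this equal to supply: 629 - 3Ps = -60 + 3.5Ps, so Ps = 106.
Buyers pay Pb = 106 − 39 = 67; x' = -60 + 3.5·106 = 311.
Buyers' price falls by P* − Pb = 88 − 67 = 21; sellers' price rises by Ps − P* = 106 − 88 = 18.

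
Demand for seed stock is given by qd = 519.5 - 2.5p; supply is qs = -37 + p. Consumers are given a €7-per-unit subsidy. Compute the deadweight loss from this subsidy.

Pre-subsidy: 519.5 - 2.5p = -37 + p gives p* = 159, q* = 122.
With the rebate, buyers effectively pay pb = ps − 7, where ps is the price sellers receive.
Demand in terms of ps becomes qd = 519.5 − 2.5(ps − 7) = 537 - 2.5ps. Setting this equal to supply: 537 - 2.5ps = -37 + ps, so ps = 164.
Buyers pay pb = 164 − 7 = 157; q' = -37 + 1·164 = 127.
The subsidy expands output by 127 − 122 = 5 past the efficient level; on those units the gap between marginal cost and willingness to pay runs from 0 up to 7.
DWL = ½ × 7 × 5 = 17.5.

Deadweight loss = €17.5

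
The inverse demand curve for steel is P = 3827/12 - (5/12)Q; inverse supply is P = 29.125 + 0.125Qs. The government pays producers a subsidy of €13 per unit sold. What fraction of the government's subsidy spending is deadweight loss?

DWL / government spending = 12/559

Pre-subsidy: 3827/12 - (5/12)Q = 29.125 + 0.125Q gives Q* = 535 and P* = 96.
With the subsidy, sellers receive Ps = Pb + 13 for each unit, where Pb is the price buyers pay.
On the curves, Pb = 3827/12 - (5/12)Q and Ps = 29.125 + 0.125Q; the wedge Ps − Pb = 13 gives 29.125 + 0.125Q − (3827/12 - (5/12)Q) = 13, so Q' = 559.
Then Pb = 3827/12 − (5/12)·559 = 86 and Ps = 29.125 + 0.125·559 = 99.
ΔCS = ½(535 + 559)(96 − 86) = 5470; ΔPS = ½(535 + 559)(99 − 96) = 1641.
Government spending = 13 × 559 = 7267.
DWL = ½ × 13 × (559 − 535) = 156; fraction = 156 / 7267 = 12/559.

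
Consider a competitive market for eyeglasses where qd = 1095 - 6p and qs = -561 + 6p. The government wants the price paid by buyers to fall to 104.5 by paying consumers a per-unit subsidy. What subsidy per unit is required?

Required subsidy s = 67 per unit

At a buyer price of 104.5, quantity demanded is 1095 − 6·104.5 = 468.
Sellers supply 468 only when they receive ps with -561 + 6·ps = 468, i.e. ps = 171.5.
s = ps − pb = 171.5 − 104.5 = 67.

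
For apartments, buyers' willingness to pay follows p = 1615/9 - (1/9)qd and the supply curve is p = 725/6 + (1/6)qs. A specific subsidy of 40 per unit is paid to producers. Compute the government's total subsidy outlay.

Government cost = 14200

Pre-subsidy: 1615/9 - (1/9)q = 725/6 + (1/6)q gives q* = 211 and p* = 156.
With the subsidy, sellers receive ps = pb + 40 for each unit, where pb is the price buyers pay.
On the curves, pb = 1615/9 - (1/9)q and ps = 725/6 + (1/6)q; the wedge ps − pb = 40 gives 725/6 + (1/6)q − (1615/9 - (1/9)q) = 40, so q' = 355.
Then pb = 1615/9 − (1/9)·355 = 140 and ps = 725/6 + (1/6)·355 = 180.
Government outlay = subsidy × quantity = 40 × 355 = 14200.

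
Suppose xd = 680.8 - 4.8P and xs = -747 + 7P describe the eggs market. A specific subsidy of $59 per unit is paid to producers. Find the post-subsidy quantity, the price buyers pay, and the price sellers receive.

Pre-subsidy: 680.8 - 4.8P = -747 + 7P gives P* = 121, x* = 100.
With the subsidy, sellers receive Ps = Pb + 59 for each unit, where Pb is the price buyers pay.
Supply in terms of Pb becomes xs = -747 + 7(Pb + 59) = -334 + 7Pb. Setting this equal to demand: 680.8 - 4.8Pb = -334 + 7Pb, so Pb = 86.
Sellers receive Ps = 86 + 59 = 145; x' = 680.8 − 4.8·86 = 268.

x' = 268; buyers pay $86; sellers receive $145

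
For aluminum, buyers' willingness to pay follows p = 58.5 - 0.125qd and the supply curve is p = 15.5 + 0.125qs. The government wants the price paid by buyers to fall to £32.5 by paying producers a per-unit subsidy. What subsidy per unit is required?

At a buyer price of 32.5, quantity demanded is 468 − 8·32.5 = 208.
Sellers supply 208 only when they receive ps = 15.5 + 0.125·208 = 41.5.
s = ps − pb = 41.5 − 32.5 = 9.

Required subsidy s = £9 per unit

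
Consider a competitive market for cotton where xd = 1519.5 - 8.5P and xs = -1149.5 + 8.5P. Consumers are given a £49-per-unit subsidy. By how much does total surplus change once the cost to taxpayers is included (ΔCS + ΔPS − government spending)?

Net change in total surplus = -£5102.125

Pre-subsidy: 1519.5 - 8.5P = -1149.5 + 8.5P gives P* = 157, x* = 185.
With the rebate, buyers effectively pay Pb = Ps − 49, where Ps is the price sellers receive.
Demand in terms of Ps becomes xd = 1519.5 − 8.5(Ps − 49) = 1936 - 8.5Ps. Setting this equal to supply: 1936 - 8.5Ps = -1149.5 + 8.5Ps, so Ps = 181.5.
Buyers pay Pb = 181.5 − 49 = 132.5; x' = -1149.5 + 8.5·181.5 = 393.25.
ΔCS = ½(185 + 393.25)(157 − 132.5) = 7083.5625; ΔPS = ½(185 + 393.25)(181.5 − 157) = 7083.5625.
Government spending = 49 × 393.25 = 19269.25.
Net change = 7083.5625 + 7083.5625 − 19269.25 = -5102.125. The loss equals the DWL triangle ½·49·208.25.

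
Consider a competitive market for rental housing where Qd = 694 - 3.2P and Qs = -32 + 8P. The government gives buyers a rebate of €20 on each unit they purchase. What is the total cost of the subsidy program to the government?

Government cost = 74520/7

Pre-subsidy: 694 - 3.2P = -32 + 8P gives P* = 1815/28, Q* = 3406/7.
With the rebate, buyers effectively pay Pb = Ps − 20, where Ps is the price sellers receive.
Demand in terms of Ps becomes Qd = 694 − 3.2(Ps − 20) = 758 - 3.2Ps. Setting this equal to supply: 758 - 3.2Ps = -32 + 8Ps, so Ps = 1975/28.
Buyers pay Pb = 1975/28 − 20 = 1415/28; Q' = -32 + 8·(1975/28) = 3726/7.
Government outlay = subsidy × quantity = 20 × 3726/7 = 74520/7.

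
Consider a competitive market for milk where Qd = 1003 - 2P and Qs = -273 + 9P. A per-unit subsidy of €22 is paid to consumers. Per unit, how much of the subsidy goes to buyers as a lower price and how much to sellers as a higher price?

Buyers gain €18 per unit; sellers gain €4 per unit

Pre-subsidy: 1003 - 2P = -273 + 9P gives P* = 116, Q* = 771.
With the rebate, buyers effectively pay Pb = Ps − 22, where Ps is the price sellers receive.
Demand in terms of Ps becomes Qd = 1003 − 2(Ps − 22) = 1047 - 2Ps. Setting this equal to supply: 1047 - 2Ps = -273 + 9Ps, so Ps = 120.
Buyers pay Pb = 120 − 22 = 98; Q' = -273 + 9·120 = 807.
Buyers' price falls by P* − Pb = 116 − 98 = 18; sellers' price rises by Ps − P* = 120 − 116 = 4.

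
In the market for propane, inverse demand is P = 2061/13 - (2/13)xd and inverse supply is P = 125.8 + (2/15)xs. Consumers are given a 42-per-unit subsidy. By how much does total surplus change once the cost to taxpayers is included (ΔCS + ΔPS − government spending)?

Net change in total surplus = -3071.25

Pre-subsidy: 2061/13 - (2/13)x = 125.8 + (2/15)x gives x* = 114 and P* = 141.
With the rebate, buyers effectively pay Pb = Ps − 42, where Ps is the price sellers receive.
On the curves, Pb = 2061/13 - (2/13)x and Ps = 125.8 + (2/15)x; the wedge Ps − Pb = 42 gives 125.8 + (2/15)x − (2061/13 - (2/13)x) = 42, so x' = 260.25.
Then Pb = 2061/13 − (2/13)·260.25 = 118.5 and Ps = 125.8 + (2/15)·260.25 = 160.5.
ΔCS = ½(114 + 260.25)(141 − 118.5) = 4210.3125; ΔPS = ½(114 + 260.25)(160.5 − 141) = 3648.9375.
Government spending = 42 × 260.25 = 10930.5.
Net change = 4210.3125 + 3648.9375 − 10930.5 = -3071.25. The loss equals the DWL triangle ½·42·146.25.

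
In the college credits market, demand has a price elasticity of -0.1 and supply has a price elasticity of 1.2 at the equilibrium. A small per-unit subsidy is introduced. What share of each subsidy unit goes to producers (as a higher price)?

Producer share = 1/13

For a small subsidy around the equilibrium, the benefit split depends on the relative slopes, which at a point are proportional to the elasticities.
Buyer share = εs/(εs + |εd|) = 1.2/(1.2 + 0.1) = 12/13; seller share = |εd|/(εs + |εd|) = 1/13.
So producers capture 1/13 of the subsidy.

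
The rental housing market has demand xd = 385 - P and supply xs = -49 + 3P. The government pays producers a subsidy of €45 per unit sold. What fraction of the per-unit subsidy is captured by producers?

Pre-subsidy: 385 - P = -49 + 3P gives P* = 108.5, x* = 276.5.
With the subsidy, sellers receive Ps = Pb + 45 for each unit, where Pb is the price buyers pay.
Supply in terms of Pb becomes xs = -49 + 3(Pb + 45) = 86 + 3Pb. Setting this equal to demand: 385 - Pb = 86 + 3Pb, so Pb = 74.75.
Sellers receive Ps = 74.75 + 45 = 119.75; x' = 385 − 1·74.75 = 310.25.
Buyers' price falls by P* − Pb = 108.5 − 74.75 = 33.75; sellers' price rises by Ps − P* = 119.75 − 108.5 = 11.25.
So producers capture 11.25/45 = 0.25 of each unit of subsidy.

Producer share = 0.25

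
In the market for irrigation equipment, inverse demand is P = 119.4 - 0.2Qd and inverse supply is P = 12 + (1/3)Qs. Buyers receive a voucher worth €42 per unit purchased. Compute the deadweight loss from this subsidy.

Deadweight loss = €1653.75

Pre-subsidy: 119.4 - 0.2Q = 12 + (1/3)Q gives Q* = 201.375 and P* = 79.125.
With the rebate, buyers effectively pay Pb = Ps − 42, where Ps is the price sellers receive.
On the curves, Pb = 119.4 - 0.2Q and Ps = 12 + (1/3)Q; the wedge Ps − Pb = 42 gives 12 + (1/3)Q − (119.4 - 0.2Q) = 42, so Q' = 280.125.
Then Pb = 119.4 − 0.2·280.125 = 63.375 and Ps = 12 + (1/3)·280.125 = 105.375.
The subsidy expands output by 280.125 − 201.375 = 78.75 past the efficient level; on those units the gap between marginal cost and willingness to pay runs from 0 up to 42.
DWL = ½ × 42 × 78.75 = 1653.75.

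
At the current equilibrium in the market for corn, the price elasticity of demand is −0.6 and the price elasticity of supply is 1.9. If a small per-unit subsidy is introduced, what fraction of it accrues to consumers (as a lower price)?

For a small subsidy around the equilibrium, the benefit split depends on the relative slopes, which at a point are proportional to the elasticities.
Buyer share = εs/(εs + |εd|) = 1.9/(1.9 + 0.6) = 0.76; seller share = |εd|/(εs + |εd|) = 0.24.

Consumer share = 0.76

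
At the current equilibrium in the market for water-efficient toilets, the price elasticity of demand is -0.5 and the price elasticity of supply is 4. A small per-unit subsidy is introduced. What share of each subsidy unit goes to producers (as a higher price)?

For a small subsidy around the equilibrium, the benefit split depends on the relative slopes, which at a point are proportional to the elasticities.
Buyer share = εs/(εs + |εd|) = 4/(4 + 0.5) = 8/9; seller share = |εd|/(εs + |εd|) = 1/9.
So producers capture 1/9 of the subsidy.

Producer share = 1/9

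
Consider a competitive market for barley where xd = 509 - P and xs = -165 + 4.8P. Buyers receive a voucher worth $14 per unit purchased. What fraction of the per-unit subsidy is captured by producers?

Producer share = 5/29

Pre-subsidy: 509 - P = -165 + 4.8P gives P* = 3370/29, x* = 11391/29.
With the rebate, buyers effectively pay Pb = Ps − 14, where Ps is the price sellers receive.
Demand in terms of Ps becomes xd = 509 − 1(Ps − 14) = 523 - Ps. Setting this equal to supply: 523 - Ps = -165 + 4.8Ps, so Ps = 3440/29.
Buyers pay Pb = 3440/29 − 14 = 3034/29; x' = -165 + 4.8·(3440/29) = 11727/29.
Buyers' price falls by P* − Pb = 3370/29 − 3034/29 = 336/29; sellers' price rises by Ps − P* = 3440/29 − 3370/29 = 70/29.
So producers capture (70/29)/14 = 5/29 of each unit of subsidy.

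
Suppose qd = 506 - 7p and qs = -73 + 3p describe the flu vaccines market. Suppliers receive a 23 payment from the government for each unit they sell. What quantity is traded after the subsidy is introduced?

Pre-subsidy: 506 - 7p = -73 + 3p gives p* = 57.9, q* = 100.7.
With the subsidy, sellers receive ps = pb + 23 for each unit, where pb is the price buyers pay.
Supply in terms of pb becomes qs = -73 + 3(pb + 23) = -4 + 3pb. Setting this equal to demand: 506 - 7pb = -4 + 3pb, so pb = 51.
Sellers receive ps = 51 + 23 = 74; q' = 506 − 7·51 = 149.

q' = 149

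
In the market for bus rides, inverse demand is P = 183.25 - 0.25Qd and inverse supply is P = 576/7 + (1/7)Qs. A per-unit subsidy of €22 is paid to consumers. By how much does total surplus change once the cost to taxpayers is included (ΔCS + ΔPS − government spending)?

Net change in total surplus = -€616

Pre-subsidy: 183.25 - 0.25Q = 576/7 + (1/7)Q gives Q* = 257 and P* = 119.
With the rebate, buyers effectively pay Pb = Ps − 22, where Ps is the price sellers receive.
On the curves, Pb = 183.25 - 0.25Q and Ps = 576/7 + (1/7)Q; the wedge Ps − Pb = 22 gives 576/7 + (1/7)Q − (183.25 - 0.25Q) = 22, so Q' = 313.
Then Pb = 183.25 − 0.25·313 = 105 and Ps = 576/7 + (1/7)·313 = 127.
ΔCS = ½(257 + 313)(119 − 105) = 3990; ΔPS = ½(257 + 313)(127 − 119) = 2280.
Government spending = 22 × 313 = 6886.
Net change = 3990 + 2280 − 6886 = -616. The loss equals the DWL triangle ½·22·56.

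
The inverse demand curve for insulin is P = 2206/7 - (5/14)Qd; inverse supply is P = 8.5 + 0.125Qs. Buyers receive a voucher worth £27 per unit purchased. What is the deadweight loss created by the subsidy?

Deadweight loss = £756

Pre-subsidy: 2206/7 - (5/14)Q = 8.5 + 0.125Q gives Q* = 636 and P* = 88.
With the rebate, buyers effectively pay Pb = Ps − 27, where Ps is the price sellers receive.
On the curves, Pb = 2206/7 - (5/14)Q and Ps = 8.5 + 0.125Q; the wedge Ps − Pb = 27 gives 8.5 + 0.125Q − (2206/7 - (5/14)Q) = 27, so Q' = 692.
Then Pb = 2206/7 − (5/14)·692 = 68 and Ps = 8.5 + 0.125·692 = 95.
The subsidy expands output by 692 − 636 = 56 past the efficient level; on those units the gap between marginal cost and willingness to pay runs from 0 up to 27.
DWL = ½ × 27 × 56 = 756.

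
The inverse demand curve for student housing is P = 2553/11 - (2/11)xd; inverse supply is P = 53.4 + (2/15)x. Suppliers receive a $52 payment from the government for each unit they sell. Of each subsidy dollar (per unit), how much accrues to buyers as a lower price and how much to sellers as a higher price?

Pre-subsidy: 2553/11 - (2/11)x = 53.4 + (2/15)x gives x* = 567 and P* = 129.
With the subsidy, sellers receive Ps = Pb + 52 for each unit, where Pb is the price buyers pay.
On the curves, Pb = 2553/11 - (2/11)x and Ps = 53.4 + (2/15)x; the wedge Ps − Pb = 52 gives 53.4 + (2/15)x − (2553/11 - (2/11)x) = 52, so x' = 732.
Then Pb = 2553/11 − (2/11)·732 = 99 and Ps = 53.4 + (2/15)·732 = 151.
Buyers' price falls by P* − Pb = 129 − 99 = 30; sellers' price rises by Ps − P* = 151 − 129 = 22.

Buyers gain $30 per unit; sellers gain $22 per unit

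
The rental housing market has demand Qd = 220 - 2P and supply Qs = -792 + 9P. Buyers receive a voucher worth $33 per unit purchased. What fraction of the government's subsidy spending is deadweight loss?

DWL / government spending = 0.3

Pre-subsidy: 220 - 2P = -792 + 9P gives P* = 92, Q* = 36.
With the rebate, buyers effectively pay Pb = Ps − 33, where Ps is the price sellers receive.
Demand in terms of Ps becomes Qd = 220 − 2(Ps − 33) = 286 - 2Ps. Setting this equal to supply: 286 - 2Ps = -792 + 9Ps, so Ps = 98.
Buyers pay Pb = 98 − 33 = 65; Q' = -792 + 9·98 = 90.
ΔCS = ½(36 + 90)(92 − 65) = 1701; ΔPS = ½(36 + 90)(98 − 92) = 378.
Government spending = 33 × 90 = 2970.
DWL = ½ × 33 × (90 − 36) = 891; fraction = 891 / 2970 = 0.3.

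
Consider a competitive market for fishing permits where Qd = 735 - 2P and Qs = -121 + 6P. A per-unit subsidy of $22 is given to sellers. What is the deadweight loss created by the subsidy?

Deadweight loss = $363

Pre-subsidy: 735 - 2P = -121 + 6P gives P* = 107, Q* = 521.
With the subsidy, sellers receive Ps = Pb + 22 for each unit, where Pb is the price buyers pay.
Supply in terms of Pb becomes Qs = -121 + 6(Pb + 22) = 11 + 6Pb. Setting this equal to demand: 735 - 2Pb = 11 + 6Pb, so Pb = 90.5.
Sellers receive Ps = 90.5 + 22 = 112.5; Q' = 735 − 2·90.5 = 554.
The subsidy expands output by 554 − 521 = 33 past the efficient level; on those units the gap between marginal cost and willingness to pay runs from 0 up to 22.
DWL = ½ × 22 × 33 = 363.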